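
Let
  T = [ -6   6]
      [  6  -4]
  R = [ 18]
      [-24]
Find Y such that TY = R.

Y = [[-6], [-3]]

Since T multiplies Y on the left, Y = T⁻¹R.
T has determinant -12; T⁻¹ = [[1/3, 1/2], [1/2, 1/2]].
Y = T⁻¹R = [[1/3, 1/2], [1/2, 1/2]] · [[18], [-24]] = [[-6], [-3]].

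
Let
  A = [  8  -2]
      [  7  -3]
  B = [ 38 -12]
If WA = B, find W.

Right-multiplying both sides by A⁻¹ gives W = BA⁻¹.
det A = -10, so A⁻¹ = [[3/10, -1/5], [7/10, -4/5]].
W = BA⁻¹ = [[38, -12]] · [[3/10, -1/5], [7/10, -4/5]] = [[3, 2]].

W = [[3, 2]]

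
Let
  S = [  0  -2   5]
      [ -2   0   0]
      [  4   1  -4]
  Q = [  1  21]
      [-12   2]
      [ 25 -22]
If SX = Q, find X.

Left-multiplying both sides by S⁻¹ gives X = S⁻¹Q.
det S = 6, so S⁻¹ = [[0, -1/2, 0], [-4/3, -10/3, -5/3], [-1/3, -4/3, -2/3]].
X = S⁻¹Q = [[0, -1/2, 0], [-4/3, -10/3, -5/3], [-1/3, -4/3, -2/3]] · [[1, 21], [-12, 2], [25, -22]] = [[6, -1], [-3, 2], [-1, 5]].

X = [[6, -1], [-3, 2], [-1, 5]]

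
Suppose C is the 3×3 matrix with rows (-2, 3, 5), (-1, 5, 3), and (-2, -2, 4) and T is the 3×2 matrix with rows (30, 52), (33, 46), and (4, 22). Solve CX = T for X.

X = [[-5, -6], [5, 5], [1, 5]]

Since C multiplies X on the left, X = C⁻¹T.
det C = 2, so C⁻¹ = [[13, -11, -8], [-1, 1, 1/2], [6, -5, -7/2]].
X = C⁻¹T = [[13, -11, -8], [-1, 1, 1/2], [6, -5, -7/2]] · [[30, 52], [33, 46], [4, 22]] = [[-5, -6], [5, 5], [1, 5]].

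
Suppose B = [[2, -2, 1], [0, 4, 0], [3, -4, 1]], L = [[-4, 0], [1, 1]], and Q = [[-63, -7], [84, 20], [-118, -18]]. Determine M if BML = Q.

M = [[3, -1], [-4, 5], [0, 5]]

M = B⁻¹QL⁻¹ (apply B⁻¹ on the left and L⁻¹ on the right).
det B = -4; the adjugate gives B⁻¹ = [[-1, 1/2, 1], [0, 1/4, 0], [3, -1/2, -2]].
L has determinant -4; L⁻¹ = [[-1/4, 0], [1/4, 1]].
B⁻¹Q = [[-13, -1], [21, 5], [5, 5]].
M = (B⁻¹Q)L⁻¹ = [[3, -1], [-4, 5], [0, 5]].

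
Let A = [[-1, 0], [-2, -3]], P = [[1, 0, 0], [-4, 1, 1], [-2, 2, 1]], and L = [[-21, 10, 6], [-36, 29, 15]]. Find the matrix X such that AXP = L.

X = A⁻¹LP⁻¹ (apply A⁻¹ on the left and P⁻¹ on the right).
det A = 3, so A⁻¹ = [[-1, 0], [2/3, -1/3]].
P has determinant -1; P⁻¹ = [[1, 0, 0], [-2, -1, 1], [6, 2, -1]].
A⁻¹L = [[21, -10, -6], [-2, -3, -1]].
X = (A⁻¹L)P⁻¹ = [[5, -2, -4], [-2, 1, -2]].

X = [[5, -2, -4], [-2, 1, -2]]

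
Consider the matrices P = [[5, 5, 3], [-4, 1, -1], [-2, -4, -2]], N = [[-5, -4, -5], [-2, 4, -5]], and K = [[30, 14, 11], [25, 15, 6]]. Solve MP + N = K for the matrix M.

M = [[5, -3, 1], [5, -2, 3]]

MP = K − N = [[35, 18, 16], [27, 11, 11]].
Right-multiplying both sides by P⁻¹ gives M = (K − N)P⁻¹.
det P = -6; the adjugate gives P⁻¹ = [[1, 1/3, 4/3], [1, 2/3, 7/6], [-3, -5/3, -25/6]].
M = (K − N)P⁻¹ = [[5, -3, 1], [5, -2, 3]].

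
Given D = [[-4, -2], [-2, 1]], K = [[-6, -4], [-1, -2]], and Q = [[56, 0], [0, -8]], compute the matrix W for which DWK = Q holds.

Isolating W: multiply by D⁻¹ from the left and K⁻¹ from the right, so W = D⁻¹QK⁻¹.
D has determinant -8; D⁻¹ = [[-1/8, -1/4], [-1/4, 1/2]].
K has determinant 8; K⁻¹ = [[-1/4, 1/2], [1/8, -3/4]].
D⁻¹Q = [[-7, 2], [-14, -4]].
W = (D⁻¹Q)K⁻¹ = [[2, -5], [3, -4]].

W = [[2, -5], [3, -4]]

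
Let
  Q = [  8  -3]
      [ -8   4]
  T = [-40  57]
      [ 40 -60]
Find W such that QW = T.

Left-multiplying both sides by Q⁻¹ gives W = Q⁻¹T.
det Q = 8; the adjugate gives Q⁻¹ = [[1/2, 3/8], [1, 1]].
W = Q⁻¹T = [[1/2, 3/8], [1, 1]] · [[-40, 57], [40, -60]] = [[-5, 6], [0, -3]].

W = [[-5, 6], [0, -3]]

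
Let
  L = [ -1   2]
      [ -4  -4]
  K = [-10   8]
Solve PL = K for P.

P = [[6, 1]]

L is on the right of P, so right-multiply by L⁻¹: P = KL⁻¹.
det L = 12; the adjugate gives L⁻¹ = [[-1/3, -1/6], [1/3, -1/12]].
P = KL⁻¹ = [[-10, 8]] · [[-1/3, -1/6], [1/3, -1/12]] = [[6, 1]].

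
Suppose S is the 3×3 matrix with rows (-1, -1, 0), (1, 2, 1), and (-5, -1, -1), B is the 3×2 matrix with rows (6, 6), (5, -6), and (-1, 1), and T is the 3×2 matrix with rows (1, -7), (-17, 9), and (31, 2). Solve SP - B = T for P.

P = [[-5, -1], [-2, 2], [-3, 0]]

SP = T + B = [[7, -1], [-12, 3], [30, 3]].
Since S multiplies P on the left, P = S⁻¹(T + B).
det S = 5; the adjugate gives S⁻¹ = [[-1/5, -1/5, -1/5], [-4/5, 1/5, 1/5], [9/5, 4/5, -1/5]].
P = S⁻¹(T + B) = [[-5, -1], [-2, 2], [-3, 0]].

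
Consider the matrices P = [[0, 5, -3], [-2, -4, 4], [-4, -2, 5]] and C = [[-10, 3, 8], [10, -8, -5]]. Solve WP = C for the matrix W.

W = [[1, -1, 3], [-2, 1, -3]]

Since P sits to the right of W, W = CP⁻¹.
det P = 6, so P⁻¹ = [[-2, -19/6, 4/3], [-1, -2, 1], [-2, -10/3, 5/3]].
W = CP⁻¹ = [[-10, 3, 8], [10, -8, -5]] · [[-2, -19/6, 4/3], [-1, -2, 1], [-2, -10/3, 5/3]] = [[1, -1, 3], [-2, 1, -3]].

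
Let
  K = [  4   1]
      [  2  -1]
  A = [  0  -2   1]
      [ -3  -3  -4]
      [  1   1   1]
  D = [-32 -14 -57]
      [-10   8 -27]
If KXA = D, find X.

X = [[-3, 4, 5], [3, 0, -4]]

Left-multiply by K⁻¹ and right-multiply by A⁻¹: X = K⁻¹DA⁻¹.
K has determinant -6; K⁻¹ = [[1/6, 1/6], [1/3, -2/3]].
det A = 2; the adjugate gives A⁻¹ = [[1/2, 3/2, 11/2], [-1/2, -1/2, -3/2], [0, -1, -3]].
K⁻¹D = [[-7, -1, -14], [-4, -10, -1]].
X = (K⁻¹D)A⁻¹ = [[-3, 4, 5], [3, 0, -4]].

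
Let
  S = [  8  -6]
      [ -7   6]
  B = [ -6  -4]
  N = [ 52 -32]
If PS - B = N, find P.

P = [[4, -2]]

PS = N + B = [[46, -36]].
Right-multiplying both sides by S⁻¹ gives P = (N + B)S⁻¹.
det S = 6; the adjugate gives S⁻¹ = [[1, 1], [7/6, 4/3]].
P = (N + B)S⁻¹ = [[4, -2]].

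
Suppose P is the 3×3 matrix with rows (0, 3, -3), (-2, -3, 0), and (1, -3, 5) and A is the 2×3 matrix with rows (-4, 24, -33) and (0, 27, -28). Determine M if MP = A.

M = [[1, -1, -6], [6, -1, -2]]

Since P sits to the right of M, M = AP⁻¹.
det P = 3, so P⁻¹ = [[-5, -2, -3], [10/3, 1, 2], [3, 1, 2]].
M = AP⁻¹ = [[-4, 24, -33], [0, 27, -28]] · [[-5, -2, -3], [10/3, 1, 2], [3, 1, 2]] = [[1, -1, -6], [6, -1, -2]].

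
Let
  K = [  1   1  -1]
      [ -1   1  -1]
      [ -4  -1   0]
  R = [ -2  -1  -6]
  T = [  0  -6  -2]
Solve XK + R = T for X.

X = [[1, -5, 1]]

XK = T − R = [[2, -5, 4]].
Right-multiplying both sides by K⁻¹ gives X = (T − R)K⁻¹.
det K = -2, so K⁻¹ = [[1/2, -1/2, 0], [-2, 2, -1], [-5/2, 3/2, -1]].
X = (T − R)K⁻¹ = [[1, -5, 1]].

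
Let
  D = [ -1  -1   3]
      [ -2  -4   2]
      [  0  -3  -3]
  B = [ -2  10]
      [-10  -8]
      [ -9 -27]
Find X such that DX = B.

X = [[-1, 1], [3, 4], [0, 5]]

Left-multiplying both sides by D⁻¹ gives X = D⁻¹B.
det D = 6; the adjugate gives D⁻¹ = [[3, -2, 5/3], [-1, 1/2, -2/3], [1, -1/2, 1/3]].
X = D⁻¹B = [[3, -2, 5/3], [-1, 1/2, -2/3], [1, -1/2, 1/3]] · [[-2, 10], [-10, -8], [-9, -27]] = [[-1, 1], [3, 4], [0, 5]].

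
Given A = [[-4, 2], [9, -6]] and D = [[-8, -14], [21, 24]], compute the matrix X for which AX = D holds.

X = [[1, 6], [-2, 5]]

Left-multiplying both sides by A⁻¹ gives X = A⁻¹D.
A has determinant 6; A⁻¹ = [[-1, -1/3], [-3/2, -2/3]].
X = A⁻¹D = [[-1, -1/3], [-3/2, -2/3]] · [[-8, -14], [21, 24]] = [[1, 6], [-2, 5]].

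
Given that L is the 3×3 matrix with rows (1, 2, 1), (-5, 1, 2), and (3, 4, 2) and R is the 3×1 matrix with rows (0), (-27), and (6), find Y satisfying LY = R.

L is on the left of Y, so left-multiply by L⁻¹: Y = L⁻¹R.
L has determinant 3; L⁻¹ = [[-2, 0, 1], [16/3, -1/3, -7/3], [-23/3, 2/3, 11/3]].
Y = L⁻¹R = [[-2, 0, 1], [16/3, -1/3, -7/3], [-23/3, 2/3, 11/3]] · [[0], [-27], [6]] = [[6], [-5], [4]].

Y = [[6], [-5], [4]]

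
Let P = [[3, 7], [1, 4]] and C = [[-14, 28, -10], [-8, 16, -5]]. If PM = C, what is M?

M = [[0, 0, -1], [-2, 4, -1]]

Since P multiplies M on the left, M = P⁻¹C.
det P = 5; the adjugate gives P⁻¹ = [[4/5, -7/5], [-1/5, 3/5]].
M = P⁻¹C = [[4/5, -7/5], [-1/5, 3/5]] · [[-14, 28, -10], [-8, 16, -5]] = [[0, 0, -1], [-2, 4, -1]].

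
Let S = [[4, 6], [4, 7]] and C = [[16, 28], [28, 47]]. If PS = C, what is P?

Since S sits to the right of P, P = CS⁻¹.
det S = 4, so S⁻¹ = [[7/4, -3/2], [-1, 1]].
P = CS⁻¹ = [[16, 28], [28, 47]] · [[7/4, -3/2], [-1, 1]] = [[0, 4], [2, 5]].

P = [[0, 4], [2, 5]]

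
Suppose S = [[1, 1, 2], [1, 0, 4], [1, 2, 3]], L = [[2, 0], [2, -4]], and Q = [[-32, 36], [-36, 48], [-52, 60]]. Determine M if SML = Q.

M = [[-2, 0], [-3, -3], [-1, -3]]

Isolating M: multiply by S⁻¹ from the left and L⁻¹ from the right, so M = S⁻¹QL⁻¹.
det S = -3; the adjugate gives S⁻¹ = [[8/3, -1/3, -4/3], [-1/3, -1/3, 2/3], [-2/3, 1/3, 1/3]].
det L = -8; the adjugate gives L⁻¹ = [[1/2, 0], [1/4, -1/4]].
S⁻¹Q = [[-4, 0], [-12, 12], [-8, 12]].
M = (S⁻¹Q)L⁻¹ = [[-2, 0], [-3, -3], [-1, -3]].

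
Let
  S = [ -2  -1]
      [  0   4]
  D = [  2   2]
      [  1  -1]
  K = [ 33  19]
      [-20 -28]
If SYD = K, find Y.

Y = S⁻¹KD⁻¹ (apply S⁻¹ on the left and D⁻¹ on the right).
det S = -8, so S⁻¹ = [[-1/2, -1/8], [0, 1/4]].
det D = -4; the adjugate gives D⁻¹ = [[1/4, 1/2], [1/4, -1/2]].
S⁻¹K = [[-14, -6], [-5, -7]].
Y = (S⁻¹K)D⁻¹ = [[-5, -4], [-3, 1]].

Y = [[-5, -4], [-3, 1]]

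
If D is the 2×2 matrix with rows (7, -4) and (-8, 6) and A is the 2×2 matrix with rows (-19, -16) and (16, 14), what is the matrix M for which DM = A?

M = [[-5, -4], [-4, -3]]

Left-multiplying both sides by D⁻¹ gives M = D⁻¹A.
D has determinant 10; D⁻¹ = [[3/5, 2/5], [4/5, 7/10]].
M = D⁻¹A = [[3/5, 2/5], [4/5, 7/10]] · [[-19, -16], [16, 14]] = [[-5, -4], [-4, -3]].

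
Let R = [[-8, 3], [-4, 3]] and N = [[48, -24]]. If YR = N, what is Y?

Y = [[-4, -4]]

Since R sits to the right of Y, Y = NR⁻¹.
det R = -12; the adjugate gives R⁻¹ = [[-1/4, 1/4], [-1/3, 2/3]].
Y = NR⁻¹ = [[48, -24]] · [[-1/4, 1/4], [-1/3, 2/3]] = [[-4, -4]].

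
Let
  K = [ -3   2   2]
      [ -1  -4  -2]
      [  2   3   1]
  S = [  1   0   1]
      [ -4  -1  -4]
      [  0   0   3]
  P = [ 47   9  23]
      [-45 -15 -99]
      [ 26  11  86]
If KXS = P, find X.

X = [[-5, 1, 4], [-3, -5, 5], [1, 2, -3]]

Left-multiply by K⁻¹ and right-multiply by S⁻¹: X = K⁻¹PS⁻¹.
det K = -2, so K⁻¹ = [[-1, -2, -2], [3/2, 7/2, 4], [-5/2, -13/2, -7]].
S has determinant -3; S⁻¹ = [[1, 0, -1/3], [-4, -1, 0], [0, 0, 1/3]].
K⁻¹P = [[-9, -1, 3], [17, 5, 32], [-7, -2, -16]].
X = (K⁻¹P)S⁻¹ = [[-5, 1, 4], [-3, -5, 5], [1, 2, -3]].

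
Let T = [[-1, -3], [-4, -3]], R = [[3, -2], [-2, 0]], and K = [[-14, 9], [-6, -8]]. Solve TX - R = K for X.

TX = K + R = [[-11, 7], [-8, -8]].
T is on the left of X, so left-multiply by T⁻¹: X = T⁻¹(K + R).
det T = -9, so T⁻¹ = [[1/3, -1/3], [-4/9, 1/9]].
X = T⁻¹(K + R) = [[-1, 5], [4, -4]].

X = [[-1, 5], [4, -4]]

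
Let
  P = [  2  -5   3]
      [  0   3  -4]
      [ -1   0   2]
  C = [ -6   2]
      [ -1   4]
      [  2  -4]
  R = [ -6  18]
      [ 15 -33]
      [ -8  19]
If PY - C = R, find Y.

Y = [[2, -5], [2, -3], [-2, 5]]

PY = R + C = [[-12, 20], [14, -29], [-6, 15]].
P is on the left of Y, so left-multiply by P⁻¹: Y = P⁻¹(R + C).
det P = 1; the adjugate gives P⁻¹ = [[6, 10, 11], [4, 7, 8], [3, 5, 6]].
Y = P⁻¹(R + C) = [[2, -5], [2, -3], [-2, 5]].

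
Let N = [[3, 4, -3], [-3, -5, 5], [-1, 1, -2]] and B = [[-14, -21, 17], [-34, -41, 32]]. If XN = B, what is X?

X = [[-5, 0, -1], [-5, 5, 4]]

Since N sits to the right of X, X = BN⁻¹.
det N = -5; the adjugate gives N⁻¹ = [[-1, -1, -1], [11/5, 9/5, 6/5], [8/5, 7/5, 3/5]].
X = BN⁻¹ = [[-14, -21, 17], [-34, -41, 32]] · [[-1, -1, -1], [11/5, 9/5, 6/5], [8/5, 7/5, 3/5]] = [[-5, 0, -1], [-5, 5, 4]].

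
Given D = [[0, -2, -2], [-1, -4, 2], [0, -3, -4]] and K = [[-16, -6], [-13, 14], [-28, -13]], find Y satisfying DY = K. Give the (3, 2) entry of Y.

Left-multiplying both sides by D⁻¹ gives Y = D⁻¹K.
det D = 2, so D⁻¹ = [[11, -1, -6], [-2, 0, 1], [3/2, 0, -1]].
Y = D⁻¹K = [[11, -1, -6], [-2, 0, 1], [3/2, 0, -1]] · [[-16, -6], [-13, 14], [-28, -13]] = [[5, -2], [4, -1], [4, 4]].

4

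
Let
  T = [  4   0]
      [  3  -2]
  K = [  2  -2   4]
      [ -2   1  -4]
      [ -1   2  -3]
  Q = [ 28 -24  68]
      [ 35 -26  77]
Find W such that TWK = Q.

Isolating W: multiply by T⁻¹ from the left and K⁻¹ from the right, so W = T⁻¹QK⁻¹.
det T = -8, so T⁻¹ = [[1/4, 0], [3/8, -1/2]].
K has determinant 2; K⁻¹ = [[5/2, 1, 2], [-1, -1, 0], [-3/2, -1, -1]].
T⁻¹Q = [[7, -6, 17], [-7, 4, -13]].
W = (T⁻¹Q)K⁻¹ = [[-2, -4, -3], [-2, 2, -1]].

W = [[-2, -4, -3], [-2, 2, -1]]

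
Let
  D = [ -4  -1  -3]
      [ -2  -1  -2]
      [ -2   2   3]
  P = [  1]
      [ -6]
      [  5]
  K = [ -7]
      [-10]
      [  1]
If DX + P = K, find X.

DX = K − P = [[-8], [-4], [-4]].
Since D multiplies X on the left, X = D⁻¹(K − P).
det D = 4, so D⁻¹ = [[1/4, -3/4, -1/4], [5/2, -9/2, -1/2], [-3/2, 5/2, 1/2]].
X = D⁻¹(K − P) = [[2], [0], [0]].

X = [[2], [0], [0]]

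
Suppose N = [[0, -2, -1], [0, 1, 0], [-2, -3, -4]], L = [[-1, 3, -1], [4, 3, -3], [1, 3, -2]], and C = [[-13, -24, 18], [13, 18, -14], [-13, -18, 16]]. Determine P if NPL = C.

Isolating P: multiply by N⁻¹ from the left and L⁻¹ from the right, so P = N⁻¹CL⁻¹.
det N = -2; the adjugate gives N⁻¹ = [[2, 5/2, -1/2], [0, 1, 0], [-1, -2, 0]].
L has determinant 3; L⁻¹ = [[1, 1, -2], [5/3, 1, -7/3], [3, 2, -5]].
N⁻¹C = [[13, 6, -7], [13, 18, -14], [-13, -12, 10]].
P = (N⁻¹C)L⁻¹ = [[2, 5, -5], [1, 3, 2], [-3, -5, 4]].

P = [[2, 5, -5], [1, 3, 2], [-3, -5, 4]]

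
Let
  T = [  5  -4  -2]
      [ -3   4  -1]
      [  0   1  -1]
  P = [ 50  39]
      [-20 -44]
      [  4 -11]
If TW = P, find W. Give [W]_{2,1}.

Left-multiplying both sides by T⁻¹ gives W = T⁻¹P.
det T = 3, so T⁻¹ = [[-1, -2, 4], [-1, -5/3, 11/3], [-1, -5/3, 8/3]].
W = T⁻¹P = [[-1, -2, 4], [-1, -5/3, 11/3], [-1, -5/3, 8/3]] · [[50, 39], [-20, -44], [4, -11]] = [[6, 5], [-2, -6], [-6, 5]].

-2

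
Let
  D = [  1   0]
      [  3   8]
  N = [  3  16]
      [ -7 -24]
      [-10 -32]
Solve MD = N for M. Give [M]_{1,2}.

Since D sits to the right of M, M = ND⁻¹.
D has determinant 8; D⁻¹ = [[1, 0], [-3/8, 1/8]].
M = ND⁻¹ = [[3, 16], [-7, -24], [-10, -32]] · [[1, 0], [-3/8, 1/8]] = [[-3, 2], [2, -3], [2, -4]].

2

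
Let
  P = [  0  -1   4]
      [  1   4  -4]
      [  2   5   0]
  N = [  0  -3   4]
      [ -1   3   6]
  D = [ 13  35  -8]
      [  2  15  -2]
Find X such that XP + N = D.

X = [[2, 5, 4], [3, 5, -1]]

XP = D − N = [[13, 38, -12], [3, 12, -8]].
Right-multiplying both sides by P⁻¹ gives X = (D − N)P⁻¹.
det P = -4, so P⁻¹ = [[-5, -5, 3], [2, 2, -1], [3/4, 1/2, -1/4]].
X = (D − N)P⁻¹ = [[2, 5, 4], [3, 5, -1]].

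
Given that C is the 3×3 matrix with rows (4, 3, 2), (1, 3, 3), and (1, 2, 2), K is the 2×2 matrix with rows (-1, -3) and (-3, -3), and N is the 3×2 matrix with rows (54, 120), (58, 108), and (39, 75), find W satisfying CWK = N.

W = [[-4, 1], [-3, -3], [-4, -1]]

W = C⁻¹NK⁻¹ (apply C⁻¹ on the left and K⁻¹ on the right).
C has determinant 1; C⁻¹ = [[0, -2, 3], [1, 6, -10], [-1, -5, 9]].
det K = -6; the adjugate gives K⁻¹ = [[1/2, -1/2], [-1/2, 1/6]].
C⁻¹N = [[1, 9], [12, 18], [7, 15]].
W = (C⁻¹N)K⁻¹ = [[-4, 1], [-3, -3], [-4, -1]].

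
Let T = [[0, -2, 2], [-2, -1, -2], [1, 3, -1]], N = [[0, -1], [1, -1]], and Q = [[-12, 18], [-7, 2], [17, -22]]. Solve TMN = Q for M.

Left-multiply by T⁻¹ and right-multiply by N⁻¹: M = T⁻¹QN⁻¹.
det T = -2; the adjugate gives T⁻¹ = [[-7/2, -2, -3], [2, 1, 2], [5/2, 1, 2]].
det N = 1, so N⁻¹ = [[-1, 1], [-1, 0]].
T⁻¹Q = [[5, -1], [3, -6], [-3, 3]].
M = (T⁻¹Q)N⁻¹ = [[-4, 5], [3, 3], [0, -3]].

M = [[-4, 5], [3, 3], [0, -3]]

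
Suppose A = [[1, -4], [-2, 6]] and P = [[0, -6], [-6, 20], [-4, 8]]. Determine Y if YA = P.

Since A sits to the right of Y, Y = PA⁻¹.
det A = -2; the adjugate gives A⁻¹ = [[-3, -2], [-1, -1/2]].
Y = PA⁻¹ = [[0, -6], [-6, 20], [-4, 8]] · [[-3, -2], [-1, -1/2]] = [[6, 3], [-2, 2], [4, 4]].

Y = [[6, 3], [-2, 2], [4, 4]]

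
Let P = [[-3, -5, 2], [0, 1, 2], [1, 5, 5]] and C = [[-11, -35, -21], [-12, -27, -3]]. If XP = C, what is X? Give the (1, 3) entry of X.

-5

Since P sits to the right of X, X = CP⁻¹.
det P = 3, so P⁻¹ = [[-5/3, 35/3, -4], [2/3, -17/3, 2], [-1/3, 10/3, -1]].
X = CP⁻¹ = [[-11, -35, -21], [-12, -27, -3]] · [[-5/3, 35/3, -4], [2/3, -17/3, 2], [-1/3, 10/3, -1]] = [[2, 0, -5], [3, 3, -3]].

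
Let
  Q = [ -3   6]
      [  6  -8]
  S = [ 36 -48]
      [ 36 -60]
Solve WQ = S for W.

Since Q sits to the right of W, W = SQ⁻¹.
det Q = -12; the adjugate gives Q⁻¹ = [[2/3, 1/2], [1/2, 1/4]].
W = SQ⁻¹ = [[36, -48], [36, -60]] · [[2/3, 1/2], [1/2, 1/4]] = [[0, 6], [-6, 3]].

W = [[0, 6], [-6, 3]]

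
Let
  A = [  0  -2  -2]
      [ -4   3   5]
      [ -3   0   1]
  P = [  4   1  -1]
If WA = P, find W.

Since A sits to the right of W, W = PA⁻¹.
A has determinant 4; A⁻¹ = [[3/4, 1/2, -1], [-11/4, -3/2, 2], [9/4, 3/2, -2]].
W = PA⁻¹ = [[4, 1, -1]] · [[3/4, 1/2, -1], [-11/4, -3/2, 2], [9/4, 3/2, -2]] = [[-2, -1, 0]].

W = [[-2, -1, 0]]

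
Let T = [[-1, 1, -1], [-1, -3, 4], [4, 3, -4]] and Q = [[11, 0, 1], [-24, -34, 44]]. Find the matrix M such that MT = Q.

M = [[3, 6, 5], [-4, 4, -6]]

Right-multiplying both sides by T⁻¹ gives M = QT⁻¹.
det T = 3; the adjugate gives T⁻¹ = [[0, 1/3, 1/3], [4, 8/3, 5/3], [3, 7/3, 4/3]].
M = QT⁻¹ = [[11, 0, 1], [-24, -34, 44]] · [[0, 1/3, 1/3], [4, 8/3, 5/3], [3, 7/3, 4/3]] = [[3, 6, 5], [-4, 4, -6]].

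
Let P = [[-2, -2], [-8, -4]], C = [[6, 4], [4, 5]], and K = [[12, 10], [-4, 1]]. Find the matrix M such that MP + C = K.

MP = K − C = [[6, 6], [-8, -4]].
P is on the right of M, so right-multiply by P⁻¹: M = (K − C)P⁻¹.
P has determinant -8; P⁻¹ = [[1/2, -1/4], [-1, 1/4]].
M = (K − C)P⁻¹ = [[-3, 0], [0, 1]].

M = [[-3, 0], [0, 1]]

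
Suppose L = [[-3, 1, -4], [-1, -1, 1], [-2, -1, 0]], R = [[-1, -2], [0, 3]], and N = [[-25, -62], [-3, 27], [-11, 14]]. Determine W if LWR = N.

Isolating W: multiply by L⁻¹ from the left and R⁻¹ from the right, so W = L⁻¹NR⁻¹.
det L = -1; the adjugate gives L⁻¹ = [[-1, -4, 3], [2, 8, -7], [1, 5, -4]].
R has determinant -3; R⁻¹ = [[-1, -2/3], [0, 1/3]].
L⁻¹N = [[4, -4], [3, -6], [4, 17]].
W = (L⁻¹N)R⁻¹ = [[-4, -4], [-3, -4], [-4, 3]].

W = [[-4, -4], [-3, -4], [-4, 3]]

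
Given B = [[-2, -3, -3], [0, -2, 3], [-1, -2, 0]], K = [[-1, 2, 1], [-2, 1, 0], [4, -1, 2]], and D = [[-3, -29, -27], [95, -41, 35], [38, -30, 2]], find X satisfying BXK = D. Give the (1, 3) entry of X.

1

Left-multiply by B⁻¹ and right-multiply by K⁻¹: X = B⁻¹DK⁻¹.
det B = 3, so B⁻¹ = [[2, 2, -5], [-1, -1, 2], [-2/3, -1/3, 4/3]].
det K = 4, so K⁻¹ = [[1/2, -5/4, -1/4], [1, -3/2, -1/2], [-1/2, 7/4, 3/4]].
B⁻¹D = [[-6, 10, 6], [-16, 10, -4], [21, -7, 9]].
X = (B⁻¹D)K⁻¹ = [[4, 3, 1], [4, -2, -4], [-1, 0, 5]].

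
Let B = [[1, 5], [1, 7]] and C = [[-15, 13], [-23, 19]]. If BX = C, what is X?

Since B multiplies X on the left, X = B⁻¹C.
B has determinant 2; B⁻¹ = [[7/2, -5/2], [-1/2, 1/2]].
X = B⁻¹C = [[7/2, -5/2], [-1/2, 1/2]] · [[-15, 13], [-23, 19]] = [[5, -2], [-4, 3]].

X = [[5, -2], [-4, 3]]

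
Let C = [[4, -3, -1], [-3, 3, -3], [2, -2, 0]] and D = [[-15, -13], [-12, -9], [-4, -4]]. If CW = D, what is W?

W = [[-3, -2], [-1, 0], [6, 5]]

C is on the left of W, so left-multiply by C⁻¹: W = C⁻¹D.
det C = -6, so C⁻¹ = [[1, -1/3, -2], [1, -1/3, -5/2], [0, -1/3, -1/2]].
W = C⁻¹D = [[1, -1/3, -2], [1, -1/3, -5/2], [0, -1/3, -1/2]] · [[-15, -13], [-12, -9], [-4, -4]] = [[-3, -2], [-1, 0], [6, 5]].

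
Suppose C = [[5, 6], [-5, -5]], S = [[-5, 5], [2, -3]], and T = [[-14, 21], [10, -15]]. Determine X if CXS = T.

X = C⁻¹TS⁻¹ (apply C⁻¹ on the left and S⁻¹ on the right).
det C = 5, so C⁻¹ = [[-1, -6/5], [1, 1]].
det S = 5; the adjugate gives S⁻¹ = [[-3/5, -1], [-2/5, -1]].
C⁻¹T = [[2, -3], [-4, 6]].
X = (C⁻¹T)S⁻¹ = [[0, 1], [0, -2]].

X = [[0, 1], [0, -2]]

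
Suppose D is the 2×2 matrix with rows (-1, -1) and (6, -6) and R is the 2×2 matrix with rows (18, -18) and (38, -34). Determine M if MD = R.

M = [[0, 3], [-2, 6]]

Since D sits to the right of M, M = RD⁻¹.
D has determinant 12; D⁻¹ = [[-1/2, 1/12], [-1/2, -1/12]].
M = RD⁻¹ = [[18, -18], [38, -34]] · [[-1/2, 1/12], [-1/2, -1/12]] = [[0, 3], [-2, 6]].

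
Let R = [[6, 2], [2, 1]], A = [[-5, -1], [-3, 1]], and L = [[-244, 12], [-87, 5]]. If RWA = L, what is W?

W = [[4, 5], [1, 4]]

Isolating W: multiply by R⁻¹ from the left and A⁻¹ from the right, so W = R⁻¹LA⁻¹.
R has determinant 2; R⁻¹ = [[1/2, -1], [-1, 3]].
det A = -8, so A⁻¹ = [[-1/8, -1/8], [-3/8, 5/8]].
R⁻¹L = [[-35, 1], [-17, 3]].
W = (R⁻¹L)A⁻¹ = [[4, 5], [1, 4]].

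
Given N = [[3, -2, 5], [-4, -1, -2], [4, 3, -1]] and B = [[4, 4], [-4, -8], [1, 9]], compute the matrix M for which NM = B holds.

Left-multiplying both sides by N⁻¹ gives M = N⁻¹B.
det N = 5, so N⁻¹ = [[7/5, 13/5, 9/5], [-12/5, -23/5, -14/5], [-8/5, -17/5, -11/5]].
M = N⁻¹B = [[7/5, 13/5, 9/5], [-12/5, -23/5, -14/5], [-8/5, -17/5, -11/5]] · [[4, 4], [-4, -8], [1, 9]] = [[-3, 1], [6, 2], [5, 1]].

M = [[-3, 1], [6, 2], [5, 1]]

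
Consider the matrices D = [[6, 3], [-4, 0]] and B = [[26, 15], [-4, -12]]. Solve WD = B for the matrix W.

Since D sits to the right of W, W = BD⁻¹.
det D = 12; the adjugate gives D⁻¹ = [[0, -1/4], [1/3, 1/2]].
W = BD⁻¹ = [[26, 15], [-4, -12]] · [[0, -1/4], [1/3, 1/2]] = [[5, 1], [-4, -5]].

W = [[5, 1], [-4, -5]]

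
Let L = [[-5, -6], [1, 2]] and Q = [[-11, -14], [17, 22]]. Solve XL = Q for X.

X = [[2, -1], [-3, 2]]

Right-multiplying both sides by L⁻¹ gives X = QL⁻¹.
L has determinant -4; L⁻¹ = [[-1/2, -3/2], [1/4, 5/4]].
X = QL⁻¹ = [[-11, -14], [17, 22]] · [[-1/2, -3/2], [1/4, 5/4]] = [[2, -1], [-3, 2]].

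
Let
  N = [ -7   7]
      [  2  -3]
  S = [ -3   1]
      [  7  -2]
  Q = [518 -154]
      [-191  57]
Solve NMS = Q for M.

M = [[1, -4], [-5, 4]]

M = N⁻¹QS⁻¹ (apply N⁻¹ on the left and S⁻¹ on the right).
det N = 7, so N⁻¹ = [[-3/7, -1], [-2/7, -1]].
det S = -1; the adjugate gives S⁻¹ = [[2, 1], [7, 3]].
N⁻¹Q = [[-31, 9], [43, -13]].
M = (N⁻¹Q)S⁻¹ = [[1, -4], [-5, 4]].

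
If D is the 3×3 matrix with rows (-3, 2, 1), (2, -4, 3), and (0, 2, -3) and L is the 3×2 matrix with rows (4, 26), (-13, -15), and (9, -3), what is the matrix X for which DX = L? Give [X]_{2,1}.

-3

Left-multiplying both sides by D⁻¹ gives X = D⁻¹L.
det D = -2; the adjugate gives D⁻¹ = [[-3, -4, -5], [-3, -9/2, -11/2], [-2, -3, -4]].
X = D⁻¹L = [[-3, -4, -5], [-3, -9/2, -11/2], [-2, -3, -4]] · [[4, 26], [-13, -15], [9, -3]] = [[-5, -3], [-3, 6], [-5, 5]].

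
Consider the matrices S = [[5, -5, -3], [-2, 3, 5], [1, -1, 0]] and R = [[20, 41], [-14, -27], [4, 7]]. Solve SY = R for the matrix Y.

Left-multiplying both sides by S⁻¹ gives Y = S⁻¹R.
det S = 3, so S⁻¹ = [[5/3, 1, -16/3], [5/3, 1, -19/3], [-1/3, 0, 5/3]].
Y = S⁻¹R = [[5/3, 1, -16/3], [5/3, 1, -19/3], [-1/3, 0, 5/3]] · [[20, 41], [-14, -27], [4, 7]] = [[-2, 4], [-6, -3], [0, -2]].

Y = [[-2, 4], [-6, -3], [0, -2]]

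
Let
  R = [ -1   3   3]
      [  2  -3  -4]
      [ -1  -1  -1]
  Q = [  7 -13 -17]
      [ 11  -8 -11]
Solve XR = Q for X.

R is on the right of X, so right-multiply by R⁻¹: X = QR⁻¹.
det R = 4, so R⁻¹ = [[-1/4, 0, -3/4], [3/2, 1, 1/2], [-5/4, -1, -3/4]].
X = QR⁻¹ = [[7, -13, -17], [11, -8, -11]] · [[-1/4, 0, -3/4], [3/2, 1, 1/2], [-5/4, -1, -3/4]] = [[0, 4, 1], [-1, 3, -4]].

X = [[0, 4, 1], [-1, 3, -4]]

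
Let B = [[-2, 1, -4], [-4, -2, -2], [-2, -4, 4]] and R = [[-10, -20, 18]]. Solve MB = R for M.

Right-multiplying both sides by B⁻¹ gives M = RB⁻¹.
det B = 4; the adjugate gives B⁻¹ = [[-4, 3, -5/2], [5, -4, 3], [3, -5/2, 2]].
M = RB⁻¹ = [[-10, -20, 18]] · [[-4, 3, -5/2], [5, -4, 3], [3, -5/2, 2]] = [[-6, 5, 1]].

M = [[-6, 5, 1]]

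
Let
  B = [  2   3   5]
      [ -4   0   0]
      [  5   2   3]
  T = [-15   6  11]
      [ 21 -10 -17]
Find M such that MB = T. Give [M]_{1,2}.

2

B is on the right of M, so right-multiply by B⁻¹: M = TB⁻¹.
det B = -4, so B⁻¹ = [[0, -1/4, 0], [-3, 19/4, 5], [2, -11/4, -3]].
M = TB⁻¹ = [[-15, 6, 11], [21, -10, -17]] · [[0, -1/4, 0], [-3, 19/4, 5], [2, -11/4, -3]] = [[4, 2, -3], [-4, -6, 1]].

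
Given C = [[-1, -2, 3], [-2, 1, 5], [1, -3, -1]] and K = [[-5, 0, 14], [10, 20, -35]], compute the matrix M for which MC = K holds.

C is on the right of M, so right-multiply by C⁻¹: M = KC⁻¹.
det C = -5; the adjugate gives C⁻¹ = [[-14/5, 11/5, 13/5], [-3/5, 2/5, 1/5], [-1, 1, 1]].
M = KC⁻¹ = [[-5, 0, 14], [10, 20, -35]] · [[-14/5, 11/5, 13/5], [-3/5, 2/5, 1/5], [-1, 1, 1]] = [[0, 3, 1], [-5, -5, -5]].

M = [[0, 3, 1], [-5, -5, -5]]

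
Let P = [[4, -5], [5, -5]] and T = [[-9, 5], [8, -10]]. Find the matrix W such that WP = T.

W = [[4, -5], [2, 0]]

P is on the right of W, so right-multiply by P⁻¹: W = TP⁻¹.
det P = 5, so P⁻¹ = [[-1, 1], [-1, 4/5]].
W = TP⁻¹ = [[-9, 5], [8, -10]] · [[-1, 1], [-1, 4/5]] = [[4, -5], [2, 0]].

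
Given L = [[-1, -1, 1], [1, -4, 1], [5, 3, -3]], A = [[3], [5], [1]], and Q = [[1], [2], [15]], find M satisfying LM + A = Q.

LM = Q − A = [[-2], [-3], [14]].
L is on the left of M, so left-multiply by L⁻¹: M = L⁻¹(Q − A).
L has determinant 6; L⁻¹ = [[3/2, 0, 1/2], [4/3, -1/3, 1/3], [23/6, -1/3, 5/6]].
M = L⁻¹(Q − A) = [[4], [3], [5]].

M = [[4], [3], [5]]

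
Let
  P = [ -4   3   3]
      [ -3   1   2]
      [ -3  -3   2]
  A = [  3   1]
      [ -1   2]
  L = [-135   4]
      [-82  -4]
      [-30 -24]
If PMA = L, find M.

M = [[5, 0], [-3, 4], [-3, 3]]

Isolating M: multiply by P⁻¹ from the left and A⁻¹ from the right, so M = P⁻¹LA⁻¹.
P has determinant 4; P⁻¹ = [[2, -15/4, 3/4], [0, 1/4, -1/4], [3, -21/4, 5/4]].
det A = 7; the adjugate gives A⁻¹ = [[2/7, -1/7], [1/7, 3/7]].
P⁻¹L = [[15, 5], [-13, 5], [-12, 3]].
M = (P⁻¹L)A⁻¹ = [[5, 0], [-3, 4], [-3, 3]].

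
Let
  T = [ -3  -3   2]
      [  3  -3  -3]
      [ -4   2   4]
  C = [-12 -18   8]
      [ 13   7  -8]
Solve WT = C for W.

W = [[4, 4, 3], [-5, 6, 5]]

Since T sits to the right of W, W = CT⁻¹.
T has determinant 6; T⁻¹ = [[-1, 8/3, 5/2], [0, -2/3, -1/2], [-1, 3, 3]].
W = CT⁻¹ = [[-12, -18, 8], [13, 7, -8]] · [[-1, 8/3, 5/2], [0, -2/3, -1/2], [-1, 3, 3]] = [[4, 4, 3], [-5, 6, 5]].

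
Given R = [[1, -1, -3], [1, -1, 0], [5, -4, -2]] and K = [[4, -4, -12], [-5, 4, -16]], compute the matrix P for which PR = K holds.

P = [[4, 0, 0], [6, -6, -1]]

R is on the right of P, so right-multiply by R⁻¹: P = KR⁻¹.
det R = -3; the adjugate gives R⁻¹ = [[-2/3, -10/3, 1], [-2/3, -13/3, 1], [-1/3, 1/3, 0]].
P = KR⁻¹ = [[4, -4, -12], [-5, 4, -16]] · [[-2/3, -10/3, 1], [-2/3, -13/3, 1], [-1/3, 1/3, 0]] = [[4, 0, 0], [6, -6, -1]].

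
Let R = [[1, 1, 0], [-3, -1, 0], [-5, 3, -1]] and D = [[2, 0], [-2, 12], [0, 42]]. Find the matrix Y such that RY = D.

R is on the left of Y, so left-multiply by R⁻¹: Y = R⁻¹D.
det R = -2; the adjugate gives R⁻¹ = [[-1/2, -1/2, 0], [3/2, 1/2, 0], [7, 4, -1]].
Y = R⁻¹D = [[-1/2, -1/2, 0], [3/2, 1/2, 0], [7, 4, -1]] · [[2, 0], [-2, 12], [0, 42]] = [[0, -6], [2, 6], [6, 6]].

Y = [[0, -6], [2, 6], [6, 6]]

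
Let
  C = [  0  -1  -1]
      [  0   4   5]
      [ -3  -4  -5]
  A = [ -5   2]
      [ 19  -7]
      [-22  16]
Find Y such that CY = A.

Left-multiplying both sides by C⁻¹ gives Y = C⁻¹A.
det C = 3, so C⁻¹ = [[0, -1/3, -1/3], [-5, -1, 0], [4, 1, 0]].
Y = C⁻¹A = [[0, -1/3, -1/3], [-5, -1, 0], [4, 1, 0]] · [[-5, 2], [19, -7], [-22, 16]] = [[1, -3], [6, -3], [-1, 1]].

Y = [[1, -3], [6, -3], [-1, 1]]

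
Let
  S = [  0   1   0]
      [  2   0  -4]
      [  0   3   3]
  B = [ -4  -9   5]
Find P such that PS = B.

Since S sits to the right of P, P = BS⁻¹.
S has determinant -6; S⁻¹ = [[-2, 1/2, 2/3], [1, 0, 0], [-1, 0, 1/3]].
P = BS⁻¹ = [[-4, -9, 5]] · [[-2, 1/2, 2/3], [1, 0, 0], [-1, 0, 1/3]] = [[-6, -2, -1]].

P = [[-6, -2, -1]]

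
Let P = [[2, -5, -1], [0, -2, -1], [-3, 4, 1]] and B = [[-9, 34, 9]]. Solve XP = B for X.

X = [[-6, -4, -1]]

P is on the right of X, so right-multiply by P⁻¹: X = BP⁻¹.
det P = -5, so P⁻¹ = [[-2/5, -1/5, -3/5], [-3/5, 1/5, -2/5], [6/5, -7/5, 4/5]].
X = BP⁻¹ = [[-9, 34, 9]] · [[-2/5, -1/5, -3/5], [-3/5, 1/5, -2/5], [6/5, -7/5, 4/5]] = [[-6, -4, -1]].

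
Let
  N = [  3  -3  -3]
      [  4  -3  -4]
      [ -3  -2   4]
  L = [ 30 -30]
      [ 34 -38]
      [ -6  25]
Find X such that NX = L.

X = [[-2, -3], [-6, 2], [-6, 5]]

Since N multiplies X on the left, X = N⁻¹L.
N has determinant 3; N⁻¹ = [[-20/3, 6, 1], [-4/3, 1, 0], [-17/3, 5, 1]].
X = N⁻¹L = [[-20/3, 6, 1], [-4/3, 1, 0], [-17/3, 5, 1]] · [[30, -30], [34, -38], [-6, 25]] = [[-2, -3], [-6, 2], [-6, 5]].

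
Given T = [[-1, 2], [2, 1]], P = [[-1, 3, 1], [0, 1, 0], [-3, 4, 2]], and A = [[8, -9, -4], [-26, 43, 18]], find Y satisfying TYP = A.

Isolating Y: multiply by T⁻¹ from the left and P⁻¹ from the right, so Y = T⁻¹AP⁻¹.
det T = -5; the adjugate gives T⁻¹ = [[-1/5, 2/5], [2/5, 1/5]].
det P = 1, so P⁻¹ = [[2, -2, -1], [0, 1, 0], [3, -5, -1]].
T⁻¹A = [[-12, 19, 8], [-2, 5, 2]].
Y = (T⁻¹A)P⁻¹ = [[0, 3, 4], [2, -1, 0]].

Y = [[0, 3, 4], [2, -1, 0]]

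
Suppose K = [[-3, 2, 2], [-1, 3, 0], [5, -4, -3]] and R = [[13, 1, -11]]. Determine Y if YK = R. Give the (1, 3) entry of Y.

3

K is on the right of Y, so right-multiply by K⁻¹: Y = RK⁻¹.
det K = -1, so K⁻¹ = [[9, 2, 6], [3, 1, 2], [11, 2, 7]].
Y = RK⁻¹ = [[13, 1, -11]] · [[9, 2, 6], [3, 1, 2], [11, 2, 7]] = [[-1, 5, 3]].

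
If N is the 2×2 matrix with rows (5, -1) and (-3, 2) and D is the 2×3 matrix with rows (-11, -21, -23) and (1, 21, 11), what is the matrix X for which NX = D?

N is on the left of X, so left-multiply by N⁻¹: X = N⁻¹D.
det N = 7; the adjugate gives N⁻¹ = [[2/7, 1/7], [3/7, 5/7]].
X = N⁻¹D = [[2/7, 1/7], [3/7, 5/7]] · [[-11, -21, -23], [1, 21, 11]] = [[-3, -3, -5], [-4, 6, -2]].

X = [[-3, -3, -5], [-4, 6, -2]]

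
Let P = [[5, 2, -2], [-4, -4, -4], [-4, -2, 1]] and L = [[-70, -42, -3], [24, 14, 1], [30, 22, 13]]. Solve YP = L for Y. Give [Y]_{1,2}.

5

Right-multiplying both sides by P⁻¹ gives Y = LP⁻¹.
P has determinant -4; P⁻¹ = [[3, -1/2, 4], [-5, 3/4, -7], [2, -1/2, 3]].
Y = LP⁻¹ = [[-70, -42, -3], [24, 14, 1], [30, 22, 13]] · [[3, -1/2, 4], [-5, 3/4, -7], [2, -1/2, 3]] = [[-6, 5, 5], [4, -2, 1], [6, -5, 5]].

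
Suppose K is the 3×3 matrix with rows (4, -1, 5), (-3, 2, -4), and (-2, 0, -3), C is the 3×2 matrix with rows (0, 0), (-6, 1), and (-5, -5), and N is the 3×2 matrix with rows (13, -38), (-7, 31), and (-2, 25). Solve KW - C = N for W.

W = [[-1, -4], [-2, 2], [3, -4]]

KW = N + C = [[13, -38], [-13, 32], [-7, 20]].
Left-multiplying both sides by K⁻¹ gives W = K⁻¹(N + C).
K has determinant -3; K⁻¹ = [[2, 1, 2], [1/3, 2/3, -1/3], [-4/3, -2/3, -5/3]].
W = K⁻¹(N + C) = [[-1, -4], [-2, 2], [3, -4]].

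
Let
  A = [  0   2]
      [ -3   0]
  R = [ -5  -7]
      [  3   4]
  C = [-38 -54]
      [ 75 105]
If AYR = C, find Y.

Y = [[5, 0], [5, 2]]

Y = A⁻¹CR⁻¹ (apply A⁻¹ on the left and R⁻¹ on the right).
det A = 6; the adjugate gives A⁻¹ = [[0, -1/3], [1/2, 0]].
det R = 1, so R⁻¹ = [[4, 7], [-3, -5]].
A⁻¹C = [[-25, -35], [-19, -27]].
Y = (A⁻¹C)R⁻¹ = [[5, 0], [5, 2]].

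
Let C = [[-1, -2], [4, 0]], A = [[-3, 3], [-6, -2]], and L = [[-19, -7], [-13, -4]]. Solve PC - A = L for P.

P = [[2, -5], [3, -4]]

PC = L + A = [[-22, -4], [-19, -6]].
Right-multiplying both sides by C⁻¹ gives P = (L + A)C⁻¹.
det C = 8, so C⁻¹ = [[0, 1/4], [-1/2, -1/8]].
P = (L + A)C⁻¹ = [[2, -5], [3, -4]].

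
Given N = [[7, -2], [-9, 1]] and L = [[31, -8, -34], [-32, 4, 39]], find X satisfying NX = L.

N is on the left of X, so left-multiply by N⁻¹: X = N⁻¹L.
det N = -11; the adjugate gives N⁻¹ = [[-1/11, -2/11], [-9/11, -7/11]].
X = N⁻¹L = [[-1/11, -2/11], [-9/11, -7/11]] · [[31, -8, -34], [-32, 4, 39]] = [[3, 0, -4], [-5, 4, 3]].

X = [[3, 0, -4], [-5, 4, 3]]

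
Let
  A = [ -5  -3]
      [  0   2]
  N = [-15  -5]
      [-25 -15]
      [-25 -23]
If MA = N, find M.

Since A sits to the right of M, M = NA⁻¹.
det A = -10, so A⁻¹ = [[-1/5, -3/10], [0, 1/2]].
M = NA⁻¹ = [[-15, -5], [-25, -15], [-25, -23]] · [[-1/5, -3/10], [0, 1/2]] = [[3, 2], [5, 0], [5, -4]].

M = [[3, 2], [5, 0], [5, -4]]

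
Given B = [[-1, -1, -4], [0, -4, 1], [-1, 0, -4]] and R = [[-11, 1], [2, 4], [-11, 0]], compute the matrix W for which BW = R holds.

W = [[3, 0], [0, -1], [2, 0]]

Since B multiplies W on the left, W = B⁻¹R.
det B = 1, so B⁻¹ = [[16, -4, -17], [-1, 0, 1], [-4, 1, 4]].
W = B⁻¹R = [[16, -4, -17], [-1, 0, 1], [-4, 1, 4]] · [[-11, 1], [2, 4], [-11, 0]] = [[3, 0], [0, -1], [2, 0]].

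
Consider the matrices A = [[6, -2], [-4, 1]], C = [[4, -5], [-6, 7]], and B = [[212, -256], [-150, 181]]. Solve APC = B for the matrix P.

P = [[5, -4], [2, -3]]

Isolating P: multiply by A⁻¹ from the left and C⁻¹ from the right, so P = A⁻¹BC⁻¹.
A has determinant -2; A⁻¹ = [[-1/2, -1], [-2, -3]].
det C = -2, so C⁻¹ = [[-7/2, -5/2], [-3, -2]].
A⁻¹B = [[44, -53], [26, -31]].
P = (A⁻¹B)C⁻¹ = [[5, -4], [2, -3]].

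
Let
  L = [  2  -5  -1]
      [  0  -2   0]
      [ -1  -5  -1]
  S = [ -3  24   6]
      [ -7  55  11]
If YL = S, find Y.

Y = [[-3, 3, -3], [-6, 0, -5]]

Right-multiplying both sides by L⁻¹ gives Y = SL⁻¹.
det L = 6; the adjugate gives L⁻¹ = [[1/3, 0, -1/3], [0, -1/2, 0], [-1/3, 5/2, -2/3]].
Y = SL⁻¹ = [[-3, 24, 6], [-7, 55, 11]] · [[1/3, 0, -1/3], [0, -1/2, 0], [-1/3, 5/2, -2/3]] = [[-3, 3, -3], [-6, 0, -5]].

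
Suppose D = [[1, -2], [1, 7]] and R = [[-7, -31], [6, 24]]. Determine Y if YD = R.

Right-multiplying both sides by D⁻¹ gives Y = RD⁻¹.
det D = 9, so D⁻¹ = [[7/9, 2/9], [-1/9, 1/9]].
Y = RD⁻¹ = [[-7, -31], [6, 24]] · [[7/9, 2/9], [-1/9, 1/9]] = [[-2, -5], [2, 4]].

Y = [[-2, -5], [2, 4]]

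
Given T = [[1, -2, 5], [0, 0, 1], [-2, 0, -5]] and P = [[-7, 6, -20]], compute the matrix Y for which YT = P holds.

Right-multiplying both sides by T⁻¹ gives Y = PT⁻¹.
det T = 4; the adjugate gives T⁻¹ = [[0, -5/2, -1/2], [-1/2, 5/4, -1/4], [0, 1, 0]].
Y = PT⁻¹ = [[-7, 6, -20]] · [[0, -5/2, -1/2], [-1/2, 5/4, -1/4], [0, 1, 0]] = [[-3, 5, 2]].

Y = [[-3, 5, 2]]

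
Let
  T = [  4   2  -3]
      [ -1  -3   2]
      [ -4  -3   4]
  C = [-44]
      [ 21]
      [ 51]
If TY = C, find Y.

Y = [[-6], [-1], [6]]

Left-multiplying both sides by T⁻¹ gives Y = T⁻¹C.
det T = -5, so T⁻¹ = [[6/5, -1/5, 1], [4/5, -4/5, 1], [9/5, -4/5, 2]].
Y = T⁻¹C = [[6/5, -1/5, 1], [4/5, -4/5, 1], [9/5, -4/5, 2]] · [[-44], [21], [51]] = [[-6], [-1], [6]].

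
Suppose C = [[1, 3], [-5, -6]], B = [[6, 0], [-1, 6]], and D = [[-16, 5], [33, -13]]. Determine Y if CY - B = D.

Y = [[-4, -1], [-2, 2]]

CY = D + B = [[-10, 5], [32, -7]].
C is on the left of Y, so left-multiply by C⁻¹: Y = C⁻¹(D + B).
det C = 9; the adjugate gives C⁻¹ = [[-2/3, -1/3], [5/9, 1/9]].
Y = C⁻¹(D + B) = [[-4, -1], [-2, 2]].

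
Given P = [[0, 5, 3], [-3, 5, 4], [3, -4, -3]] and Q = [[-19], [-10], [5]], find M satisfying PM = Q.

P is on the left of M, so left-multiply by P⁻¹: M = P⁻¹Q.
det P = 6; the adjugate gives P⁻¹ = [[1/6, 1/2, 5/6], [1/2, -3/2, -3/2], [-1/2, 5/2, 5/2]].
M = P⁻¹Q = [[1/6, 1/2, 5/6], [1/2, -3/2, -3/2], [-1/2, 5/2, 5/2]] · [[-19], [-10], [5]] = [[-4], [-2], [-3]].

M = [[-4], [-2], [-3]]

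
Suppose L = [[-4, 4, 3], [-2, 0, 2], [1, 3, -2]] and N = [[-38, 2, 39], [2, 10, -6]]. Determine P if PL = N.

P = [[5, 6, -6], [-2, 6, 6]]

L is on the right of P, so right-multiply by L⁻¹: P = NL⁻¹.
det L = -2; the adjugate gives L⁻¹ = [[3, -17/2, -4], [1, -5/2, -1], [3, -8, -4]].
P = NL⁻¹ = [[-38, 2, 39], [2, 10, -6]] · [[3, -17/2, -4], [1, -5/2, -1], [3, -8, -4]] = [[5, 6, -6], [-2, 6, 6]].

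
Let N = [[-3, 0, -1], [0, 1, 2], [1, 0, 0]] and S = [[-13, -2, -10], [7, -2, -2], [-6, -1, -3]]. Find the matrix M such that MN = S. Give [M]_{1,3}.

Right-multiplying both sides by N⁻¹ gives M = SN⁻¹.
det N = 1; the adjugate gives N⁻¹ = [[0, 0, 1], [2, 1, 6], [-1, 0, -3]].
M = SN⁻¹ = [[-13, -2, -10], [7, -2, -2], [-6, -1, -3]] · [[0, 0, 1], [2, 1, 6], [-1, 0, -3]] = [[6, -2, 5], [-2, -2, 1], [1, -1, -3]].

5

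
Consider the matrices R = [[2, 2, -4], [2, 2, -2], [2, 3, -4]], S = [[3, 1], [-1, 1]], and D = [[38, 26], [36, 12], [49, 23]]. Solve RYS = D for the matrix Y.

Y = [[2, 0], [2, -5], [-2, -5]]

Left-multiply by R⁻¹ and right-multiply by S⁻¹: Y = R⁻¹DS⁻¹.
det R = -4; the adjugate gives R⁻¹ = [[1/2, 1, -1], [-1, 0, 1], [-1/2, 1/2, 0]].
det S = 4; the adjugate gives S⁻¹ = [[1/4, -1/4], [1/4, 3/4]].
R⁻¹D = [[6, 2], [11, -3], [-1, -7]].
Y = (R⁻¹D)S⁻¹ = [[2, 0], [2, -5], [-2, -5]].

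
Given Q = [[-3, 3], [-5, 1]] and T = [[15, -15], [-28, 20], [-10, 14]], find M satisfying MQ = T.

Q is on the right of M, so right-multiply by Q⁻¹: M = TQ⁻¹.
det Q = 12; the adjugate gives Q⁻¹ = [[1/12, -1/4], [5/12, -1/4]].
M = TQ⁻¹ = [[15, -15], [-28, 20], [-10, 14]] · [[1/12, -1/4], [5/12, -1/4]] = [[-5, 0], [6, 2], [5, -1]].

M = [[-5, 0], [6, 2], [5, -1]]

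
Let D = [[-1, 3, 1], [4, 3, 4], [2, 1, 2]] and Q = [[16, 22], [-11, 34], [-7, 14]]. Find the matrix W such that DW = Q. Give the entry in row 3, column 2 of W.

Left-multiplying both sides by D⁻¹ gives W = D⁻¹Q.
D has determinant -4; D⁻¹ = [[-1/2, 5/4, -9/4], [0, 1, -2], [1/2, -7/4, 15/4]].
W = D⁻¹Q = [[-1/2, 5/4, -9/4], [0, 1, -2], [1/2, -7/4, 15/4]] · [[16, 22], [-11, 34], [-7, 14]] = [[-6, 0], [3, 6], [1, 4]].

4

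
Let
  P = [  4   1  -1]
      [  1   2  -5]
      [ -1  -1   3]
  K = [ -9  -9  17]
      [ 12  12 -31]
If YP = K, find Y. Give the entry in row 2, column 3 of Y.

Since P sits to the right of Y, Y = KP⁻¹.
P has determinant 5; P⁻¹ = [[1/5, -2/5, -3/5], [2/5, 11/5, 19/5], [1/5, 3/5, 7/5]].
Y = KP⁻¹ = [[-9, -9, 17], [12, 12, -31]] · [[1/5, -2/5, -3/5], [2/5, 11/5, 19/5], [1/5, 3/5, 7/5]] = [[-2, -6, -5], [1, 3, -5]].

-5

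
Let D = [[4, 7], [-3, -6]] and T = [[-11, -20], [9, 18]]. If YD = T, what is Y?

Y = [[-2, 1], [0, -3]]

D is on the right of Y, so right-multiply by D⁻¹: Y = TD⁻¹.
det D = -3; the adjugate gives D⁻¹ = [[2, 7/3], [-1, -4/3]].
Y = TD⁻¹ = [[-11, -20], [9, 18]] · [[2, 7/3], [-1, -4/3]] = [[-2, 1], [0, -3]].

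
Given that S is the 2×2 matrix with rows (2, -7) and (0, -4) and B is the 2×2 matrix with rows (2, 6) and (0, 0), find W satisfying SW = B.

Since S multiplies W on the left, W = S⁻¹B.
det S = -8; the adjugate gives S⁻¹ = [[1/2, -7/8], [0, -1/4]].
W = S⁻¹B = [[1/2, -7/8], [0, -1/4]] · [[2, 6], [0, 0]] = [[1, 3], [0, 0]].

W = [[1, 3], [0, 0]]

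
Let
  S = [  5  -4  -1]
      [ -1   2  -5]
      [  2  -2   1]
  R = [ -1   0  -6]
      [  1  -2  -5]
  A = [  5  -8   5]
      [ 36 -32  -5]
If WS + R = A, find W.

W = [[-1, -1, 5], [5, 0, 5]]

WS = A − R = [[6, -8, 11], [35, -30, 0]].
Right-multiplying both sides by S⁻¹ gives W = (A − R)S⁻¹.
S has determinant -2; S⁻¹ = [[4, -3, -11], [9/2, -7/2, -13], [1, -1, -3]].
W = (A − R)S⁻¹ = [[-1, -1, 5], [5, 0, 5]].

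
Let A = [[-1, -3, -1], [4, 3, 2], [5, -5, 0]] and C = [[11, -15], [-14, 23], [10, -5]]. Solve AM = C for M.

M = [[-2, 4], [-4, 5], [3, -4]]

Left-multiplying both sides by A⁻¹ gives M = A⁻¹C.
det A = -5; the adjugate gives A⁻¹ = [[-2, -1, 3/5], [-2, -1, 2/5], [7, 4, -9/5]].
M = A⁻¹C = [[-2, -1, 3/5], [-2, -1, 2/5], [7, 4, -9/5]] · [[11, -15], [-14, 23], [10, -5]] = [[-2, 4], [-4, 5], [3, -4]].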